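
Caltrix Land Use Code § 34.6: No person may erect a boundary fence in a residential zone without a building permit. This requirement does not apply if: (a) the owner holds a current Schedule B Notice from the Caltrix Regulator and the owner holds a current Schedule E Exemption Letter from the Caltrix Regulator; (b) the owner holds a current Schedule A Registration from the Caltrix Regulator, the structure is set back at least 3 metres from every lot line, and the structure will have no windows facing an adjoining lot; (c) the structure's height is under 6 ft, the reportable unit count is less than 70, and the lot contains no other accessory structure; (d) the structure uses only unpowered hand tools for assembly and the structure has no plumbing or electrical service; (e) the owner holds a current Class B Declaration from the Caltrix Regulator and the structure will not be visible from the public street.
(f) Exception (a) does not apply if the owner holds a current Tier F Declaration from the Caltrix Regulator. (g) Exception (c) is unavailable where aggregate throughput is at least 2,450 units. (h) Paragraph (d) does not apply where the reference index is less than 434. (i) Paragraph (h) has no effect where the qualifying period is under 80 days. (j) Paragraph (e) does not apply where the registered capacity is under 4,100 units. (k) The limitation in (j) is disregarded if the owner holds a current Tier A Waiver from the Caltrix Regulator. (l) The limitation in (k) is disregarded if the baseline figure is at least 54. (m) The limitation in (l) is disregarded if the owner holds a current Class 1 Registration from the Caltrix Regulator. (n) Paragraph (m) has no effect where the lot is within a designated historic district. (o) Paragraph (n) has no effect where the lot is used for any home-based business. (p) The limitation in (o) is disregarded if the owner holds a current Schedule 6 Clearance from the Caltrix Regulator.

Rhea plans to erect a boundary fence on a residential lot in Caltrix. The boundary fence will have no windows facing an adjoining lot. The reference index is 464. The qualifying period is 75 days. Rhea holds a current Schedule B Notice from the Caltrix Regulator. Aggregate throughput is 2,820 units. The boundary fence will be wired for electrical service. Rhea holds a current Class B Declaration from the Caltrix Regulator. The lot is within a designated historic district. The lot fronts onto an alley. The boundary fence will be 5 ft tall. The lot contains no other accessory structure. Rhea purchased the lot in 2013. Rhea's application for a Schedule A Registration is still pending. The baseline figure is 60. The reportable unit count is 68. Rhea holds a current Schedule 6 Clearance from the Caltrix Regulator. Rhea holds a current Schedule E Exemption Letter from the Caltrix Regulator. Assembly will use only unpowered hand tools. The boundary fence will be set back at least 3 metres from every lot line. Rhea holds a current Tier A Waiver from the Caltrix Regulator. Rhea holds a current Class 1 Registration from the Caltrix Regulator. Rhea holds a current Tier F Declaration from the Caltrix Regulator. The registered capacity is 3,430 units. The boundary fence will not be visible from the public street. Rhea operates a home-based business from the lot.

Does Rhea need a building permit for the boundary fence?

All of (a)'s requirements are met (a current Schedule B Notice is held; a current Schedule E Exemption Letter is held). But: (f) operates against (a): a current Tier F Declaration is held. (a) is therefore removed.
Exception (b) requires that the owner holds a current Schedule A Registration from the Caltrix Regulator; but the Schedule A Registration is not current, so (b) is unavailable.
Exception (c): the structure's height is 5 ft, under the 6 ft limit; the reportable unit count is 68, less than the 70 limit; the lot has no other accessory structure — every condition holds. But applying paragraph (g): (g) operates against (c): aggregate throughput is 2,820 units, meeting the 2,450 units threshold. Exception (c) does not apply.
Exception (d) fails — electrical service is planned.
Exception (e)'s conditions are all satisfied: a current Class B Declaration is held; the structure will not be visible from the street. But: (j) operates — the registered capacity is 3,430 units, under the 4,100 units limit. (k) applies (a current Tier A Waiver is held), but yields to (l): (l) operates against (k): the baseline figure is 60, meeting the 54 threshold. (m) would limit (l) — a current Class 1 Registration is held — but (n) sets (m) aside: (n) is engaged — the lot is in a historic district. (o) is engaged (a home-based business operates on the lot), but is itself disapplied by (p): (p) operates — a current Schedule 6 Clearance is held. (e) is therefore removed.
None of the exceptions is available; § 34.6 applies in full.

Yes — Rhea must obtain a building permit.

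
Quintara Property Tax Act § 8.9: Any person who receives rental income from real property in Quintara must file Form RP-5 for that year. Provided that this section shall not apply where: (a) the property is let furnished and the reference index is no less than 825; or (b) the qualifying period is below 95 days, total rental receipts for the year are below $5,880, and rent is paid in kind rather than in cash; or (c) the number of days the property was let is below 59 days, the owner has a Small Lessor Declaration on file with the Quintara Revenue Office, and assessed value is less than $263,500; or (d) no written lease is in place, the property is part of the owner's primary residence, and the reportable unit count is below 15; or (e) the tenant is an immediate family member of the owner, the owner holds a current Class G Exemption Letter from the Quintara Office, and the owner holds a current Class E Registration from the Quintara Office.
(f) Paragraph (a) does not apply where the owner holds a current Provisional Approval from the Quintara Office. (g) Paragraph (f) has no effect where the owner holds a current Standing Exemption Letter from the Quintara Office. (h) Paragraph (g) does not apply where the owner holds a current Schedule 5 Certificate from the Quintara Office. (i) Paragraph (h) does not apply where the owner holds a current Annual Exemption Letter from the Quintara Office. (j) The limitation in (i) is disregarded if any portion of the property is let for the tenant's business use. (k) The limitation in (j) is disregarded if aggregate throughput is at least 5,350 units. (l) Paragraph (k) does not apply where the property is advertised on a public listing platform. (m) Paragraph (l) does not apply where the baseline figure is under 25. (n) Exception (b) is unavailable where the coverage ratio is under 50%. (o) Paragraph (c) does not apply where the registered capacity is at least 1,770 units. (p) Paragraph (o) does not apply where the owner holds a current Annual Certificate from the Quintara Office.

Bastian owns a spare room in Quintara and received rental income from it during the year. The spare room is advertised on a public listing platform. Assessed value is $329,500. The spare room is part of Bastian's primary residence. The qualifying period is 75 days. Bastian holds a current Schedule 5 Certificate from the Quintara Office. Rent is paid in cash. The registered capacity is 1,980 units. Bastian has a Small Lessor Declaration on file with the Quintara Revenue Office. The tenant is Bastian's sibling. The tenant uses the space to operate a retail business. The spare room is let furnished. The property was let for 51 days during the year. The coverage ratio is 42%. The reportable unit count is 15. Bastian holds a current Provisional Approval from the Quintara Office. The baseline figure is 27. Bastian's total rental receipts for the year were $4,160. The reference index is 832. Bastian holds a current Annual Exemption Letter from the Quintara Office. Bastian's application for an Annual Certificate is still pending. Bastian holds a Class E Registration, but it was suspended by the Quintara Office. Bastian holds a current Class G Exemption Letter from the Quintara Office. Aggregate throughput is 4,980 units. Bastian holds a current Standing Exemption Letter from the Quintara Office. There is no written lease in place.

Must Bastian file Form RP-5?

Yes — Bastian must file Form RP-5.

Exception (a): the property is let furnished; the reference index is 832, meeting the 825 threshold — every condition holds. But: (f) is engaged — a current Provisional Approval is held. (g) is engaged (a current Standing Exemption Letter is held), but is displaced by (h): (h) operates — a current Schedule 5 Certificate is held. (i) would limit (h) — a current Annual Exemption Letter is held — but (j) sets (i) aside: (j) operates against (i): the space is let for business use. (k) is not triggered (aggregate throughput is 4,980 units, short of 5,350 units), so (j) stands. (a) is therefore removed.
Exception (b) does not apply: rent is paid in cash.
Exception (c) requires that assessed value is less than $263,500; but assessed value is $329,500, not less than $263,500, so (c) is unavailable.
Exception (d) does not apply: the reportable unit count is 15, not below 15.
Exception (e) fails — there is no Class E Registration in force.
No exception is made out. Bastian falls within the general rule.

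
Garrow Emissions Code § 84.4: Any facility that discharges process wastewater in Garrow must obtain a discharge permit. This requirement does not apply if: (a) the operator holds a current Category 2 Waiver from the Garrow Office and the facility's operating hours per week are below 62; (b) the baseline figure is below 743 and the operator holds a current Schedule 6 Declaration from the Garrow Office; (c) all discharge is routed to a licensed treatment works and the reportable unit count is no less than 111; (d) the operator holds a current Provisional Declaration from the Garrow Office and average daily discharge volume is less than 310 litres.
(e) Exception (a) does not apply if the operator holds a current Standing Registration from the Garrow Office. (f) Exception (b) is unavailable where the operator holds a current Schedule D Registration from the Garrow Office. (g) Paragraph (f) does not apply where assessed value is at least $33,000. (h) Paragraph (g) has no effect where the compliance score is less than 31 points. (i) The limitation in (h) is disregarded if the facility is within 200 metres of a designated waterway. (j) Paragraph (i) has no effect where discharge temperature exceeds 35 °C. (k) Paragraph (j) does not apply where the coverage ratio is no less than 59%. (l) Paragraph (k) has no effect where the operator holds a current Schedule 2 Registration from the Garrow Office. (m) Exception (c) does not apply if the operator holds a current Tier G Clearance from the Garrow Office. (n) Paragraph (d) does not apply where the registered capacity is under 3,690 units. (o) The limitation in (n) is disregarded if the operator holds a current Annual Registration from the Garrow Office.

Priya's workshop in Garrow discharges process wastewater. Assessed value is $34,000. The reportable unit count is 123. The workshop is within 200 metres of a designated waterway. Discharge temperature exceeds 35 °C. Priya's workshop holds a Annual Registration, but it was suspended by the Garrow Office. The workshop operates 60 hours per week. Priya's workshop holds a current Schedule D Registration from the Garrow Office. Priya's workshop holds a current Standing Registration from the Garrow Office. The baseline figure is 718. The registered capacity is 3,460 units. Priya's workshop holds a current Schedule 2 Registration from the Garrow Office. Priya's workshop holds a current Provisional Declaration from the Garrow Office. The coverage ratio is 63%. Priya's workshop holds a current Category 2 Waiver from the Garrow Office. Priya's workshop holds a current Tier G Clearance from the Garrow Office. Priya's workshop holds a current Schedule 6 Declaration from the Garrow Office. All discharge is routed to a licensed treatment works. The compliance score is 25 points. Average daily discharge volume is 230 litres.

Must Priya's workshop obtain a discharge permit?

Yes — Priya's workshop must obtain a discharge permit.

Exception (a) is satisfied on its face — a current Category 2 Waiver is held; the facility's operating hours per week are 60, below the 62 limit. But applying paragraph (e): (e) operates against (a): a current Standing Registration is held. (a) is therefore removed.
Exception (b)'s conditions are all satisfied: the baseline figure is 718, below the 743 limit; a current Schedule 6 Declaration is held. But applying paragraphs (f)–(l): (f) operates against (b): a current Schedule D Registration is held. (g) is triggered (assessed value is $34,000, meeting the $33,000 threshold), but is overridden by (h): (h) is triggered — the compliance score is 25 points, less than the 31 points limit. (i) would limit (h) — the workshop is within 200 m of a designated waterway — but (j) sets (i) aside: (j) is triggered — discharge temperature exceeds 35 °C. (k) applies (the coverage ratio is 63%, meeting the 59% threshold), but is overridden by (l): (l) operates against (k): a current Schedule 2 Registration is held. (b) is therefore removed.
Exception (c): discharge is routed to a licensed treatment works; the reportable unit count is 123, meeting the 111 threshold — every condition holds. Turning to paragraph (m): (m) operates against (c): a current Tier G Clearance is held. (c) is therefore removed.
Exception (d)'s conditions are all satisfied: a current Provisional Declaration is held; average daily discharge volume is 230 litres, less than the 310 litres limit. However, paragraphs (n)–(o) must be considered: (n) operates — the registered capacity is 3,460 units, under the 3,690 units limit. (o), which would lift (n), is inapplicable — the Annual Registration is not current. Exception (d) does not apply.
No exception is made out. Priya's workshop falls within the general rule.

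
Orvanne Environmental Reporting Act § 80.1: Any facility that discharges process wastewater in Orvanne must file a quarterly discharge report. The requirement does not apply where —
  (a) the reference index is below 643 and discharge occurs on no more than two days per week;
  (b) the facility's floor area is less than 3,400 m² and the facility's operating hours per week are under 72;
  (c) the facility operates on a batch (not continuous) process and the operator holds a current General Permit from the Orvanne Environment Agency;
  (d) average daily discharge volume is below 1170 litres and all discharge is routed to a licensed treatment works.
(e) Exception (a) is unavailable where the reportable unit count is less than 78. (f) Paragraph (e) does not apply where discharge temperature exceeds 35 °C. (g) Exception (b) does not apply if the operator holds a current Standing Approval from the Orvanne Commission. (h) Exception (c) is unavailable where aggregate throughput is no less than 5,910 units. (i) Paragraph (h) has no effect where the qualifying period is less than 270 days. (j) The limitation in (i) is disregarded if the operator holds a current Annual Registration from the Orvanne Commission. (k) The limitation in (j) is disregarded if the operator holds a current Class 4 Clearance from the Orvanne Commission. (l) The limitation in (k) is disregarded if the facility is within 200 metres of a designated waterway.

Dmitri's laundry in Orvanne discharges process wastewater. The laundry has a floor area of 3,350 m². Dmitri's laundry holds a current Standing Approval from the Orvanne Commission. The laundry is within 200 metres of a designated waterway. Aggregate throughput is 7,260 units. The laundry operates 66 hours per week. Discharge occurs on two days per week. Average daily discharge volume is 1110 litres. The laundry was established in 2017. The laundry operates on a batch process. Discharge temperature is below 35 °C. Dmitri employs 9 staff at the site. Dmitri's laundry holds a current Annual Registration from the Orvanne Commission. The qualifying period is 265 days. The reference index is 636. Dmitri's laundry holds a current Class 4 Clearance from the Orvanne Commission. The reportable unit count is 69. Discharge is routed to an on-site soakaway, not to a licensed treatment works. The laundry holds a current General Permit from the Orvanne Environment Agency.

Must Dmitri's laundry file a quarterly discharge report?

Exception (a)'s conditions are all satisfied: the reference index is 636, below the 643 limit; discharge occurs on no more than two days per week. However, paragraphs (e)–(f) must be considered: (e) operates against (a): the reportable unit count is 69, less than the 78 limit. (f), which would lift (e), does not operate here — discharge temperature is below 35 °C. (a) is therefore removed.
Exception (b): the facility's floor area is 3,350 m², less than the 3,400 m² limit; the facility's operating hours per week are 66, under the 72 limit — every condition holds. But: (g) is triggered — a current Standing Approval is held. So (b) is unavailable.
Exception (c)'s conditions are all satisfied: the facility operates on a batch process; a current General Permit is held. However, paragraphs (h)–(l) must be considered: (h) operates against (c): aggregate throughput is 7,260 units, meeting the 5,910 units threshold. (i) would limit (h) — the qualifying period is 265 days, less than the 270 days limit — but (j) sets (i) aside: (j) operates against (i): a current Annual Registration is held. (k) would limit (j) — a current Class 4 Clearance is held — but (l) sets (k) aside: (l) operates against (k): the laundry is within 200 m of a designated waterway. (c) is therefore removed.
Exception (d) fails — discharge is not routed to a licensed treatment works.
No exception applies. The general rule governs.

Yes — Dmitri's laundry must file a quarterly discharge report.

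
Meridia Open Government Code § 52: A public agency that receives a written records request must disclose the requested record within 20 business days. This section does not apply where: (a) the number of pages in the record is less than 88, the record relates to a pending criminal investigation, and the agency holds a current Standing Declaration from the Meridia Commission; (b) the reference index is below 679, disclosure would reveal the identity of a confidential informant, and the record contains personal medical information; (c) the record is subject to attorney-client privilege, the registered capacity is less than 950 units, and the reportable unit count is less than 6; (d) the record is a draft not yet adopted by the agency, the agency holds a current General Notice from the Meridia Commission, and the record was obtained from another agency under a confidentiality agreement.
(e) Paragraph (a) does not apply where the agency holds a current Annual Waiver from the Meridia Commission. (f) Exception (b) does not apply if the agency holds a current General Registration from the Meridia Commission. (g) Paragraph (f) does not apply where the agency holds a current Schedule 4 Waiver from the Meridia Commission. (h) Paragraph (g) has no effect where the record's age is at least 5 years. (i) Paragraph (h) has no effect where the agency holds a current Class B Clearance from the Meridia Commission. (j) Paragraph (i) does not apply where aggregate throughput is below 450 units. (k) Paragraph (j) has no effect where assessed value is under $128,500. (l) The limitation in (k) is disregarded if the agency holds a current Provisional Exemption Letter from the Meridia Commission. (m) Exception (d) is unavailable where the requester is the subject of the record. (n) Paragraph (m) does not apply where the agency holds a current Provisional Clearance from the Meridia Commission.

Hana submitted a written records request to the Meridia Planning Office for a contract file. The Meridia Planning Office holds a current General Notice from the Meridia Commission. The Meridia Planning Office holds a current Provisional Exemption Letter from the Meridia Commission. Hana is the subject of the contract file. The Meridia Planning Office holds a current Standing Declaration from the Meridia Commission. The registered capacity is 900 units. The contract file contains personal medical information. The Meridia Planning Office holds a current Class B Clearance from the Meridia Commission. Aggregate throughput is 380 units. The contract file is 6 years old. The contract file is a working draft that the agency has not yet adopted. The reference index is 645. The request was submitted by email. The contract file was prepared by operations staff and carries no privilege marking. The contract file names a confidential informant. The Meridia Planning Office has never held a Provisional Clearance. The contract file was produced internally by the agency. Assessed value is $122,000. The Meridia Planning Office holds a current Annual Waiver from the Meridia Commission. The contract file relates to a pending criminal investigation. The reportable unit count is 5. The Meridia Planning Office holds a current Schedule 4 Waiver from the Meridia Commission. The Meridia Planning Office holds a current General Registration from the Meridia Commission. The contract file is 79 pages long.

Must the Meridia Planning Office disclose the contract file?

Exception (a)'s conditions are all satisfied: the number of pages in the record is 79, less than the 88 limit; the contract file relates to a pending investigation; a current Standing Declaration is held. But: (e) operates against (a): a current Annual Waiver is held. (a) is therefore removed.
Exception (b): the reference index is 645, below the 679 limit; the contract file names a confidential informant; the contract file contains personal medical information — every condition holds. Turning to paragraphs (f)–(l): (f) operates against (b): a current General Registration is held. (g) would limit (f) — a current Schedule 4 Waiver is held — but (h) sets (g) aside: (h) operates against (g): the record's age is 6 years, meeting the 5 years threshold. (i) is engaged (a current Class B Clearance is held), but yields to (j): (j) operates — aggregate throughput is 380 units, below the 450 units limit. (k) applies (assessed value is $122,000, under the $128,500 limit), but yields to (l): (l) operates against (k): a current Provisional Exemption Letter is held. Exception (b) does not apply.
Exception (c) does not apply: the contract file carries no privilege marking.
Exception (d) fails — the contract file was produced internally.
None of the exceptions is available; § 52 applies in full.

Yes — the Meridia Planning Office must disclose the contract file.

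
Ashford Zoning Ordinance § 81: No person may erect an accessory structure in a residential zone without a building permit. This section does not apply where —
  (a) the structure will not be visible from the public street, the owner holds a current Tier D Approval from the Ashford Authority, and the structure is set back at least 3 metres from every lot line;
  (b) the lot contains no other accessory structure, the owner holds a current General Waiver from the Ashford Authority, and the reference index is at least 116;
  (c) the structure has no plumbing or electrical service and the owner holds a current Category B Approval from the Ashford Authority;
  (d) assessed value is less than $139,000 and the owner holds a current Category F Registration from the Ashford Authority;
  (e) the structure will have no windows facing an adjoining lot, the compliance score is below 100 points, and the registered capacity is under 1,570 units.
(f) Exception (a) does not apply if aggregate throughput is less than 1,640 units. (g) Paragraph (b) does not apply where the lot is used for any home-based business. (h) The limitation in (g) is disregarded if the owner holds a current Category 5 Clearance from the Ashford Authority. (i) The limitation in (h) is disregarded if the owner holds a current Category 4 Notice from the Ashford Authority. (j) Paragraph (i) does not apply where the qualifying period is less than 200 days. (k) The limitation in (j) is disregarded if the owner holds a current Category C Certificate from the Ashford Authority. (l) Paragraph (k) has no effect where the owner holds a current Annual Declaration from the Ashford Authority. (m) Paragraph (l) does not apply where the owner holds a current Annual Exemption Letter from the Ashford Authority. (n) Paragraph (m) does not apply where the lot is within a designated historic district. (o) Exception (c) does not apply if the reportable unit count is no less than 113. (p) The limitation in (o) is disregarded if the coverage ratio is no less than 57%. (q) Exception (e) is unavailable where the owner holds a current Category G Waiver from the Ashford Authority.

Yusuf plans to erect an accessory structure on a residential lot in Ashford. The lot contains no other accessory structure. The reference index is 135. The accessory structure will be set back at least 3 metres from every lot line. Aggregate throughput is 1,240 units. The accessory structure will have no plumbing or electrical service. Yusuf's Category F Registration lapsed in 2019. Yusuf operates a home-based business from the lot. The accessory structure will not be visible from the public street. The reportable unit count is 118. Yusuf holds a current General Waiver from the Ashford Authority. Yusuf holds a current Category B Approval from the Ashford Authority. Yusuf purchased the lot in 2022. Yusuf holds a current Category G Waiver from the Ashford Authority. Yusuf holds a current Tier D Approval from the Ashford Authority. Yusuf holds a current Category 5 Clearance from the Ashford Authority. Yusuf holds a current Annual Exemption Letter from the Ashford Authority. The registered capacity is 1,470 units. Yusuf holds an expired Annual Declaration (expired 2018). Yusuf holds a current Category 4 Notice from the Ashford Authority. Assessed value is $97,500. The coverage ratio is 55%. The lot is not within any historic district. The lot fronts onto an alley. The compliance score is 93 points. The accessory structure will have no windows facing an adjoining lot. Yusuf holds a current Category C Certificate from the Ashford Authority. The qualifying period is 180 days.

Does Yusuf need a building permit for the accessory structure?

All of (a)'s requirements are met (the structure will not be visible from the street; a current Tier D Approval is held; the setback is at least 3 m on every side). Turning to paragraph (f): (f) operates against (a): aggregate throughput is 1,240 units, less than the 1,640 units limit. Exception (a) does not apply.
Exception (b): the lot has no other accessory structure; a current General Waiver is held; the reference index is 135, meeting the 116 threshold — every condition holds. However, paragraphs (g)–(n) must be considered: (g) is triggered — a home-based business operates on the lot. (h) is triggered (a current Category 5 Clearance is held), but is displaced by (i): (i) is triggered — a current Category 4 Notice is held. (j) would limit (i) — the qualifying period is 180 days, less than the 200 days limit — but (k) sets (j) aside: (k) operates against (j): a current Category C Certificate is held. (l), which would lift (k), is inapplicable — the Annual Declaration is not current. So (b) is unavailable.
All of (c)'s requirements are met (there is no plumbing or electrical service; a current Category B Approval is held). But applying paragraphs (o)–(p): (o) operates against (c): the reportable unit count is 118, meeting the 113 threshold. (p), which would lift (o), is not engaged — the coverage ratio is 55%, short of 57%. Exception (c) does not apply.
Exception (d) fails — the Category F Registration is not current.
All of (e)'s requirements are met (no windows face an adjoining lot; the compliance score is 93 points, below the 100 points limit; the registered capacity is 1,470 units, under the 1,570 units limit). However, paragraph (q) must be considered: (q) operates against (e): a current Category G Waiver is held. (e) is therefore removed.
None of the exceptions is available; § 81 applies in full.

Yes — Yusuf must obtain a building permit.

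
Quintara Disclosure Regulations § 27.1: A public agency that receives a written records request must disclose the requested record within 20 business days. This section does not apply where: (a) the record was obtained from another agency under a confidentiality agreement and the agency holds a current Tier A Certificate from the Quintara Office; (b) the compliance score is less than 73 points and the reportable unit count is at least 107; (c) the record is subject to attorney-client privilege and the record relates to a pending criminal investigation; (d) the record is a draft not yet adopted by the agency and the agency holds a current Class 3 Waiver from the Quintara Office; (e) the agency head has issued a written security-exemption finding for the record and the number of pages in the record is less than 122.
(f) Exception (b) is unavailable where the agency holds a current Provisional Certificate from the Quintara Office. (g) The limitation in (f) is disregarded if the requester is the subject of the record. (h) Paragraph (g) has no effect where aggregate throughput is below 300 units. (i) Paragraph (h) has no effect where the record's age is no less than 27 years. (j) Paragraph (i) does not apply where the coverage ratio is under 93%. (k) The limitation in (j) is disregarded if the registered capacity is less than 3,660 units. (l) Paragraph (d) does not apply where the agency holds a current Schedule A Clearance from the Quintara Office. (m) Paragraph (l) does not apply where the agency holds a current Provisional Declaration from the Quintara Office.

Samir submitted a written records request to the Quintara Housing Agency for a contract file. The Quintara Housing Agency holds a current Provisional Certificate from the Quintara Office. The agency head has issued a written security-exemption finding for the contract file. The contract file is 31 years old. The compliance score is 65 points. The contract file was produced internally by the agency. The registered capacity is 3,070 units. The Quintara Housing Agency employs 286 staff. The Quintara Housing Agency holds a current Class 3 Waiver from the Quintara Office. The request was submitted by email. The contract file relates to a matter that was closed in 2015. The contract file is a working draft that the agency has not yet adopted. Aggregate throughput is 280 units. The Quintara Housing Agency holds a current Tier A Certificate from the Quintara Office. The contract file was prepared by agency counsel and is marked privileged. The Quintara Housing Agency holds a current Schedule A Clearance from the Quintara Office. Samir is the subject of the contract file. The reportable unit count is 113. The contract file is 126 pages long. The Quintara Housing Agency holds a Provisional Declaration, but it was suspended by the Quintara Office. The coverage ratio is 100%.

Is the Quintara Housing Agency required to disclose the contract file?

Exception (a) requires that the record was obtained from another agency under a confidentiality agreement; but the contract file was produced internally, so (a) is unavailable.
Exception (b)'s conditions are all satisfied: the compliance score is 65 points, less than the 73 points limit; the reportable unit count is 113, meeting the 107 threshold. As to paragraphs (f)–(k): (f) would limit (b) — a current Provisional Certificate is held — but (g) sets (f) aside: (g) operates against (f): Samir is the subject of the contract file. (h) would limit (g) — aggregate throughput is 280 units, below the 300 units limit — but (i) sets (h) aside: (i) operates against (h): the record's age is 31 years, meeting the 27 years threshold. (j), which would lift (i), is inapplicable — the coverage ratio is 100%, not under 93%. So (b) applies.
Exception (c) fails — the contract file relates to a closed matter.
Exception (d) is satisfied on its face — the contract file is an unadopted draft; a current Class 3 Waiver is held. Turning to paragraphs (l)–(m): (l) applies — a current Schedule A Clearance is held. (m) is not triggered (there is no Provisional Declaration in force), so (l) stands. So (d) is unavailable.
Exception (e) requires that the number of pages in the record is less than 122; but the number of pages in the record is 126, not less than 122, so (e) is unavailable.

No — exception (b) applies; the Quintara Housing Agency is not required to disclose the contract file.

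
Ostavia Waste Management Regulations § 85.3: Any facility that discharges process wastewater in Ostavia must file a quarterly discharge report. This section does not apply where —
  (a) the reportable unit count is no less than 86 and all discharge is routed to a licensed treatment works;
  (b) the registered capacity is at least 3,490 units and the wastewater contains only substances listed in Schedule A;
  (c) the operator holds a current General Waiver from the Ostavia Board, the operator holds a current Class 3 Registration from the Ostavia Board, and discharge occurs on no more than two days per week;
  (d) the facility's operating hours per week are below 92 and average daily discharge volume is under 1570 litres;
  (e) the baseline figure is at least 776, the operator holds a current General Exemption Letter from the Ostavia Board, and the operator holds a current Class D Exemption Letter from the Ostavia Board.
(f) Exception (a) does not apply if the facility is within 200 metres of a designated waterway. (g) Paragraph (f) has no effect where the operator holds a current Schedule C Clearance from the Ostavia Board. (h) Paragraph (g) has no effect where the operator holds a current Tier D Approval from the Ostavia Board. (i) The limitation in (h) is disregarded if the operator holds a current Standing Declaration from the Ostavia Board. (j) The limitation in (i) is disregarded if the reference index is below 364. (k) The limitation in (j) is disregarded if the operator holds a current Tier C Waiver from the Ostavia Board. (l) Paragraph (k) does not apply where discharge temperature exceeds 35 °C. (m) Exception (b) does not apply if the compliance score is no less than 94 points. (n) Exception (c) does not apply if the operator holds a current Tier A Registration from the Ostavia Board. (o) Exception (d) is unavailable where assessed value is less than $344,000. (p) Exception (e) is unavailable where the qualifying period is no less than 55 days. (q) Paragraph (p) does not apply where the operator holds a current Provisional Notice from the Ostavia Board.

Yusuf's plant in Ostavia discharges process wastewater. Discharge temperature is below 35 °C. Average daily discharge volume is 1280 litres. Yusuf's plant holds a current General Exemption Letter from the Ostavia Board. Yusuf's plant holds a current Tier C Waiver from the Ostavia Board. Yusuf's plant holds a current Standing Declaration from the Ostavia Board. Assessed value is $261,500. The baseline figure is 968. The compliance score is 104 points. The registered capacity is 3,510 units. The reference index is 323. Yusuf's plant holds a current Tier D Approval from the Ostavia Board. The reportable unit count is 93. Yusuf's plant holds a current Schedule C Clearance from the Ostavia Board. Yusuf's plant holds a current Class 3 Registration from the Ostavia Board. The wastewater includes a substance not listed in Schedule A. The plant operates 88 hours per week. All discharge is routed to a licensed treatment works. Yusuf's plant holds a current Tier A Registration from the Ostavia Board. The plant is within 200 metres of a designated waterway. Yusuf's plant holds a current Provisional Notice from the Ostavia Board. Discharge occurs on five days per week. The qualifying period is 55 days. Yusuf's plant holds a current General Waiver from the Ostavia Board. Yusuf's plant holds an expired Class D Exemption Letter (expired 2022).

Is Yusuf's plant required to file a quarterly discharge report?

Exception (a): the reportable unit count is 93, meeting the 86 threshold; discharge is routed to a licensed treatment works — every condition holds. As to paragraphs (f)–(l): (f) applies (the plant is within 200 m of a designated waterway), but is itself disapplied by (g): (g) operates against (f): a current Schedule C Clearance is held. (h) would limit (g) — a current Tier D Approval is held — but (i) sets (h) aside: (i) is engaged — a current Standing Declaration is held. (j) is triggered (the reference index is 323, below the 364 limit), but is displaced by (k): (k) is triggered — a current Tier C Waiver is held. (l), which would lift (k), does not operate here — discharge temperature is below 35 °C. Exception (a) stands.
Exception (b) fails — the wastewater includes a non-Schedule-A substance.
Exception (c) requires that discharge occurs on no more than two days per week; but discharge occurs on five days per week, so (c) is unavailable.
Exception (d)'s conditions are all satisfied: the facility's operating hours per week are 88, below the 92 limit; average daily discharge volume is 1280 litres, under the 1570 litres limit. But: (o) applies — assessed value is $261,500, less than the $344,000 limit. So (d) is unavailable.
Exception (e) fails — there is no Class D Exemption Letter in force.

No — exception (a) applies; Yusuf's plant is not required to file a quarterly discharge report.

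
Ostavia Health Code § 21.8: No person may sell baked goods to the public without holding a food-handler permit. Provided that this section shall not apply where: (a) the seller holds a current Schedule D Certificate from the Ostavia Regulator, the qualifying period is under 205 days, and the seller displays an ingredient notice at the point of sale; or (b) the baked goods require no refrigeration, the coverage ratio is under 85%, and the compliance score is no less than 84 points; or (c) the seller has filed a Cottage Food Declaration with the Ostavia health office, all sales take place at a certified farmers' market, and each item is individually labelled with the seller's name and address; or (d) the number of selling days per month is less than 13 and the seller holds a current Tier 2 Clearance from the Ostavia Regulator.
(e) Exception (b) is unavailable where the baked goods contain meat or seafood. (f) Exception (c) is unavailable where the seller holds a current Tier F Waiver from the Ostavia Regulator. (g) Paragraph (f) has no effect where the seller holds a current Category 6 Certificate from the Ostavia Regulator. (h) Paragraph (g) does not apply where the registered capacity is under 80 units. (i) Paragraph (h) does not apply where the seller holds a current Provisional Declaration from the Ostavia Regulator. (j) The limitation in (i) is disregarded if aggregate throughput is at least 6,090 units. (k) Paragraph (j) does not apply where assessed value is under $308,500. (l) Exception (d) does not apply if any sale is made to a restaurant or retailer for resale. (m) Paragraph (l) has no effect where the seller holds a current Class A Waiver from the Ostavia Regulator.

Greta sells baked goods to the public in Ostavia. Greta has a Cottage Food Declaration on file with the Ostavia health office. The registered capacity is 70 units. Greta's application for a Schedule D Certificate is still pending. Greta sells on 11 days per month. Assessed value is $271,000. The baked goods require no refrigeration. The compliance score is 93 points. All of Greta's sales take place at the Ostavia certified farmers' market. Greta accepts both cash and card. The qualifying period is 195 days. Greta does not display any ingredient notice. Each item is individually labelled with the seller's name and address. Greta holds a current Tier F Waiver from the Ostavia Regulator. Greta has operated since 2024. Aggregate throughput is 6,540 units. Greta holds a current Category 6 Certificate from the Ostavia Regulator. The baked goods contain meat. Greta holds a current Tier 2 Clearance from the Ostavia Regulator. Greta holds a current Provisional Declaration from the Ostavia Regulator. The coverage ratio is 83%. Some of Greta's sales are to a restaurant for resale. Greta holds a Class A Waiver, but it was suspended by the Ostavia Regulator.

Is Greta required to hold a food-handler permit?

No — exception (c) applies; Greta is not required to hold a food-handler permit.

Exception (a) does not apply: there is no Schedule D Certificate in force.
Exception (b) is satisfied on its face — the baked goods are shelf-stable; the coverage ratio is 83%, under the 85% limit; the compliance score is 93 points, meeting the 84 points threshold. However, paragraph (e) must be considered: (e) operates against (b): the baked goods contain meat. (b) is therefore removed.
All of (c)'s requirements are met (a Cottage Food Declaration is on file; all sales are at a certified farmers' market; items are individually labelled). As to paragraphs (f)–(k): (f) would limit (c) — a current Tier F Waiver is held — but (g) sets (f) aside: (g) is triggered — a current Category 6 Certificate is held. (h) is triggered (the registered capacity is 70 units, under the 80 units limit), but is set aside by (i): (i) operates against (h): a current Provisional Declaration is held. (j) operates (aggregate throughput is 6,540 units, meeting the 6,090 units threshold), but is displaced by (k): (k) applies — assessed value is $271,000, under the $308,500 limit. (c) remains available.
Exception (d)'s conditions are all satisfied: the number of selling days per month is 11, less than the 13 limit; a current Tier 2 Clearance is held. Turning to paragraphs (l)–(m): (l) is engaged — some sales are to a restaurant for resale. (m) does not operate here (there is no Class A Waiver in force), so (l) stands. So (d) is unavailable.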